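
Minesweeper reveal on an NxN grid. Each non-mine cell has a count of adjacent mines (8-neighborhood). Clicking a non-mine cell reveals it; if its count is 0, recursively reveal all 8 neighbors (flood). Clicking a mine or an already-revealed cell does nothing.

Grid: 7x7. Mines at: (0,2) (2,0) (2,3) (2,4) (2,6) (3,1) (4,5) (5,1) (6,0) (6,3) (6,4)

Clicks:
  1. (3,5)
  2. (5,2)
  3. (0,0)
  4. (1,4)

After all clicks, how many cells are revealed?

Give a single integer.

Answer: 7

Derivation:
Click 1 (3,5) count=3: revealed 1 new [(3,5)] -> total=1
Click 2 (5,2) count=2: revealed 1 new [(5,2)] -> total=2
Click 3 (0,0) count=0: revealed 4 new [(0,0) (0,1) (1,0) (1,1)] -> total=6
Click 4 (1,4) count=2: revealed 1 new [(1,4)] -> total=7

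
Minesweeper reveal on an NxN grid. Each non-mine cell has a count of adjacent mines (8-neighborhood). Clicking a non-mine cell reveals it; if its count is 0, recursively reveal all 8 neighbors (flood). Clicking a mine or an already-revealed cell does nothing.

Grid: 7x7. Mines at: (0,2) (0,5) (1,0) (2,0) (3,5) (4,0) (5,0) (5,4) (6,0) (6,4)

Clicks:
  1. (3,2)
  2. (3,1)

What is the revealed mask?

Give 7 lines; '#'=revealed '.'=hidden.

Answer: .......
.####..
.####..
.####..
.####..
.###...
.###...

Derivation:
Click 1 (3,2) count=0: revealed 22 new [(1,1) (1,2) (1,3) (1,4) (2,1) (2,2) (2,3) (2,4) (3,1) (3,2) (3,3) (3,4) (4,1) (4,2) (4,3) (4,4) (5,1) (5,2) (5,3) (6,1) (6,2) (6,3)] -> total=22
Click 2 (3,1) count=2: revealed 0 new [(none)] -> total=22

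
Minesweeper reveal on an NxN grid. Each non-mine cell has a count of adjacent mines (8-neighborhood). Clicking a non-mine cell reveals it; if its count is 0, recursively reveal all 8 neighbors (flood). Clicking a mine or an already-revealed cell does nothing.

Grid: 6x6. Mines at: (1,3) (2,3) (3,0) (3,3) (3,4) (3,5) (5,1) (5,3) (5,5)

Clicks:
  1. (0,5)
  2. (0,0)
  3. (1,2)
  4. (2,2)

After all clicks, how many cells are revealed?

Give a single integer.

Click 1 (0,5) count=0: revealed 6 new [(0,4) (0,5) (1,4) (1,5) (2,4) (2,5)] -> total=6
Click 2 (0,0) count=0: revealed 9 new [(0,0) (0,1) (0,2) (1,0) (1,1) (1,2) (2,0) (2,1) (2,2)] -> total=15
Click 3 (1,2) count=2: revealed 0 new [(none)] -> total=15
Click 4 (2,2) count=3: revealed 0 new [(none)] -> total=15

Answer: 15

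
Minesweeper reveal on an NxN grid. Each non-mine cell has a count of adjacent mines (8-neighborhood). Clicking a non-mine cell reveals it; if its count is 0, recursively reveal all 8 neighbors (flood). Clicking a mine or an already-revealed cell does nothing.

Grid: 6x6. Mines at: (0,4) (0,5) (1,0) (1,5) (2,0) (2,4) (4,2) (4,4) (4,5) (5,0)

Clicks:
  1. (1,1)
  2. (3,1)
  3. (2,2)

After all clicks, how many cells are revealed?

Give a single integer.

Answer: 12

Derivation:
Click 1 (1,1) count=2: revealed 1 new [(1,1)] -> total=1
Click 2 (3,1) count=2: revealed 1 new [(3,1)] -> total=2
Click 3 (2,2) count=0: revealed 10 new [(0,1) (0,2) (0,3) (1,2) (1,3) (2,1) (2,2) (2,3) (3,2) (3,3)] -> total=12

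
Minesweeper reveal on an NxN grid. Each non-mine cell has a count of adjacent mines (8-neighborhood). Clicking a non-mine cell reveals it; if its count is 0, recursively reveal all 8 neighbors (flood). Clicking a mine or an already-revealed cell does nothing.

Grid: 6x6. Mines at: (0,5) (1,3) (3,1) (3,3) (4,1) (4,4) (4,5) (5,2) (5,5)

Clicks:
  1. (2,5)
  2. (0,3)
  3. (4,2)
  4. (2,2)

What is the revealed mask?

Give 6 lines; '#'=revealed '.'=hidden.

Click 1 (2,5) count=0: revealed 6 new [(1,4) (1,5) (2,4) (2,5) (3,4) (3,5)] -> total=6
Click 2 (0,3) count=1: revealed 1 new [(0,3)] -> total=7
Click 3 (4,2) count=4: revealed 1 new [(4,2)] -> total=8
Click 4 (2,2) count=3: revealed 1 new [(2,2)] -> total=9

Answer: ...#..
....##
..#.##
....##
..#...
......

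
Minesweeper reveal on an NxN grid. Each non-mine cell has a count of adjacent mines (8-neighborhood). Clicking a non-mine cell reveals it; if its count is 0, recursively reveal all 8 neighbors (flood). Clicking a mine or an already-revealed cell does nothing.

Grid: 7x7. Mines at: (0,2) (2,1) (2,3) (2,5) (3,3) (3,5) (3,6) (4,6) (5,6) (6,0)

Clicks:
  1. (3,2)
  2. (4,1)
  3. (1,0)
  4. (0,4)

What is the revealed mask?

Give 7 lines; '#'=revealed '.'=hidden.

Click 1 (3,2) count=3: revealed 1 new [(3,2)] -> total=1
Click 2 (4,1) count=0: revealed 19 new [(3,0) (3,1) (4,0) (4,1) (4,2) (4,3) (4,4) (4,5) (5,0) (5,1) (5,2) (5,3) (5,4) (5,5) (6,1) (6,2) (6,3) (6,4) (6,5)] -> total=20
Click 3 (1,0) count=1: revealed 1 new [(1,0)] -> total=21
Click 4 (0,4) count=0: revealed 8 new [(0,3) (0,4) (0,5) (0,6) (1,3) (1,4) (1,5) (1,6)] -> total=29

Answer: ...####
#..####
.......
###....
######.
######.
.#####.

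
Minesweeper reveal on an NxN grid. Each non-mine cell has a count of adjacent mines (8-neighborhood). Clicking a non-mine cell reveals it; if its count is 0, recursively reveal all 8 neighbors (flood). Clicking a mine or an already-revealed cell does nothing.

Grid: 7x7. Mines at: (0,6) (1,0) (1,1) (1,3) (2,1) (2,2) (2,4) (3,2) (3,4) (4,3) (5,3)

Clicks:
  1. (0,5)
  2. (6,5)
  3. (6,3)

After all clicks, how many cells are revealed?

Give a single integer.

Answer: 17

Derivation:
Click 1 (0,5) count=1: revealed 1 new [(0,5)] -> total=1
Click 2 (6,5) count=0: revealed 15 new [(1,5) (1,6) (2,5) (2,6) (3,5) (3,6) (4,4) (4,5) (4,6) (5,4) (5,5) (5,6) (6,4) (6,5) (6,6)] -> total=16
Click 3 (6,3) count=1: revealed 1 new [(6,3)] -> total=17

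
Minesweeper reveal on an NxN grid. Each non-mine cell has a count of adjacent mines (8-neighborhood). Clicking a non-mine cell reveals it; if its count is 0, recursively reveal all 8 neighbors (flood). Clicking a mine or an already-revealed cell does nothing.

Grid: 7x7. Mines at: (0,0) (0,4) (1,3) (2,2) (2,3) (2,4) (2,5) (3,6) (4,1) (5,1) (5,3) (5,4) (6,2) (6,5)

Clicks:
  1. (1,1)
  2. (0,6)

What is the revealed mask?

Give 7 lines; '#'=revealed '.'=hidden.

Answer: .....##
.#...##
.......
.......
.......
.......
.......

Derivation:
Click 1 (1,1) count=2: revealed 1 new [(1,1)] -> total=1
Click 2 (0,6) count=0: revealed 4 new [(0,5) (0,6) (1,5) (1,6)] -> total=5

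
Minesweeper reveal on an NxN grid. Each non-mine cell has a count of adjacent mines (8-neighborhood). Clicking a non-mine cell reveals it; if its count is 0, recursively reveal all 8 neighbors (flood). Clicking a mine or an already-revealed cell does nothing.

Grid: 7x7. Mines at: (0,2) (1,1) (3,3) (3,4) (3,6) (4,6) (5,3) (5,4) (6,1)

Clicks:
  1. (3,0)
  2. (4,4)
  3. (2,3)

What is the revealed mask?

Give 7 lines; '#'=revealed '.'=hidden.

Click 1 (3,0) count=0: revealed 12 new [(2,0) (2,1) (2,2) (3,0) (3,1) (3,2) (4,0) (4,1) (4,2) (5,0) (5,1) (5,2)] -> total=12
Click 2 (4,4) count=4: revealed 1 new [(4,4)] -> total=13
Click 3 (2,3) count=2: revealed 1 new [(2,3)] -> total=14

Answer: .......
.......
####...
###....
###.#..
###....
.......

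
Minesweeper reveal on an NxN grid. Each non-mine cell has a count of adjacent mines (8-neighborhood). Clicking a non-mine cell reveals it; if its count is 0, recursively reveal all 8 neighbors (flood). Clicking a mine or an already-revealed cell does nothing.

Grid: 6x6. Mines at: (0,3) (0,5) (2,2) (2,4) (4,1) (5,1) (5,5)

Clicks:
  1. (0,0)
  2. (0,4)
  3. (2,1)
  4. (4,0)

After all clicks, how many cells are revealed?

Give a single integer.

Answer: 12

Derivation:
Click 1 (0,0) count=0: revealed 10 new [(0,0) (0,1) (0,2) (1,0) (1,1) (1,2) (2,0) (2,1) (3,0) (3,1)] -> total=10
Click 2 (0,4) count=2: revealed 1 new [(0,4)] -> total=11
Click 3 (2,1) count=1: revealed 0 new [(none)] -> total=11
Click 4 (4,0) count=2: revealed 1 new [(4,0)] -> total=12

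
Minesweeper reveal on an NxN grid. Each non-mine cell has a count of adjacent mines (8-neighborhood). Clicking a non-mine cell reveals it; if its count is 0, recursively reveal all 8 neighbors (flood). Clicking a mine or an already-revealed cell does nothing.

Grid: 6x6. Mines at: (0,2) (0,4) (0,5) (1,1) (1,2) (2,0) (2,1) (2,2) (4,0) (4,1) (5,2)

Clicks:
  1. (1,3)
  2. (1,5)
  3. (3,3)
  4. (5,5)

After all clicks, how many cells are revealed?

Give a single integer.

Click 1 (1,3) count=4: revealed 1 new [(1,3)] -> total=1
Click 2 (1,5) count=2: revealed 1 new [(1,5)] -> total=2
Click 3 (3,3) count=1: revealed 1 new [(3,3)] -> total=3
Click 4 (5,5) count=0: revealed 12 new [(1,4) (2,3) (2,4) (2,5) (3,4) (3,5) (4,3) (4,4) (4,5) (5,3) (5,4) (5,5)] -> total=15

Answer: 15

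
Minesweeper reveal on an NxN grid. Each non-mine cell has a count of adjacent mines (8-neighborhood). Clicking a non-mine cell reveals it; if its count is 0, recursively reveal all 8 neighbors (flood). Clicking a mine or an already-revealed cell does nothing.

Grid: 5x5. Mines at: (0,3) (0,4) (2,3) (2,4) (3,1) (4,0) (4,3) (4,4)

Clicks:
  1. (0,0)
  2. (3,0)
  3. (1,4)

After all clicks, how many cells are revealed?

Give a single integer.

Answer: 11

Derivation:
Click 1 (0,0) count=0: revealed 9 new [(0,0) (0,1) (0,2) (1,0) (1,1) (1,2) (2,0) (2,1) (2,2)] -> total=9
Click 2 (3,0) count=2: revealed 1 new [(3,0)] -> total=10
Click 3 (1,4) count=4: revealed 1 new [(1,4)] -> total=11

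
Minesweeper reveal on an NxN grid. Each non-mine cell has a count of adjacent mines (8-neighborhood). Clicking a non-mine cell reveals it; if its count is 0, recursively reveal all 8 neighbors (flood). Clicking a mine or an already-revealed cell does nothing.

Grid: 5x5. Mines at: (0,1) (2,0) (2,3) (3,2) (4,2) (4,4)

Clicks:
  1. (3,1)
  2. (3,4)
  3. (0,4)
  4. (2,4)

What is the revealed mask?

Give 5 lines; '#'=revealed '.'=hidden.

Click 1 (3,1) count=3: revealed 1 new [(3,1)] -> total=1
Click 2 (3,4) count=2: revealed 1 new [(3,4)] -> total=2
Click 3 (0,4) count=0: revealed 6 new [(0,2) (0,3) (0,4) (1,2) (1,3) (1,4)] -> total=8
Click 4 (2,4) count=1: revealed 1 new [(2,4)] -> total=9

Answer: ..###
..###
....#
.#..#
.....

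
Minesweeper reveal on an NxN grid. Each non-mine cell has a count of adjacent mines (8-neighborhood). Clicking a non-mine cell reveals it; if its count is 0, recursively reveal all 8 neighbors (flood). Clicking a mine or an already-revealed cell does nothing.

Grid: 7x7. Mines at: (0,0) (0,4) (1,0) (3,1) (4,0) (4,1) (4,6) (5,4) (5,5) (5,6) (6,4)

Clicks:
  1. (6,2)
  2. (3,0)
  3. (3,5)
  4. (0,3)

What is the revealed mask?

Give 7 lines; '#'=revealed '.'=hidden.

Answer: ...#...
.......
.......
#....#.
.......
####...
####...

Derivation:
Click 1 (6,2) count=0: revealed 8 new [(5,0) (5,1) (5,2) (5,3) (6,0) (6,1) (6,2) (6,3)] -> total=8
Click 2 (3,0) count=3: revealed 1 new [(3,0)] -> total=9
Click 3 (3,5) count=1: revealed 1 new [(3,5)] -> total=10
Click 4 (0,3) count=1: revealed 1 new [(0,3)] -> total=11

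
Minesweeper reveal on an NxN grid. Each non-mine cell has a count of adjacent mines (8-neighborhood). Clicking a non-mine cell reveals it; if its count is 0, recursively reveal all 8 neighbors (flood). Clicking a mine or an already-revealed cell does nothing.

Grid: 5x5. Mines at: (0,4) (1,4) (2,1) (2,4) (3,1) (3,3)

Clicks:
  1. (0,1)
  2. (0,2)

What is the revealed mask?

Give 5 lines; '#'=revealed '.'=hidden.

Click 1 (0,1) count=0: revealed 8 new [(0,0) (0,1) (0,2) (0,3) (1,0) (1,1) (1,2) (1,3)] -> total=8
Click 2 (0,2) count=0: revealed 0 new [(none)] -> total=8

Answer: ####.
####.
.....
.....
.....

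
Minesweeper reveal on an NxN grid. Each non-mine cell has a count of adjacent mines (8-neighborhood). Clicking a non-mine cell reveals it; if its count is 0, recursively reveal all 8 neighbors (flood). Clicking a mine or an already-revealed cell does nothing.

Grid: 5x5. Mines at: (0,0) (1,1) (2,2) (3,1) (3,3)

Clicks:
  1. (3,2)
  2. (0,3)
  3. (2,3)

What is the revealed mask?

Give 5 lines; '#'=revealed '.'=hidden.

Click 1 (3,2) count=3: revealed 1 new [(3,2)] -> total=1
Click 2 (0,3) count=0: revealed 8 new [(0,2) (0,3) (0,4) (1,2) (1,3) (1,4) (2,3) (2,4)] -> total=9
Click 3 (2,3) count=2: revealed 0 new [(none)] -> total=9

Answer: ..###
..###
...##
..#..
.....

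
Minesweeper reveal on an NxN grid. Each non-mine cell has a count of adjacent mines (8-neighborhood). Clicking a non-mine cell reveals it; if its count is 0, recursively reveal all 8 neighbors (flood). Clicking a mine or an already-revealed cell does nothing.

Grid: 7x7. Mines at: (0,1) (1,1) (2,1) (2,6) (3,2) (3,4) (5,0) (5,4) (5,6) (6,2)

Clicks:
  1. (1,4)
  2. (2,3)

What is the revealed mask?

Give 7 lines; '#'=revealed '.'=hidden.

Click 1 (1,4) count=0: revealed 14 new [(0,2) (0,3) (0,4) (0,5) (0,6) (1,2) (1,3) (1,4) (1,5) (1,6) (2,2) (2,3) (2,4) (2,5)] -> total=14
Click 2 (2,3) count=2: revealed 0 new [(none)] -> total=14

Answer: ..#####
..#####
..####.
.......
.......
.......
.......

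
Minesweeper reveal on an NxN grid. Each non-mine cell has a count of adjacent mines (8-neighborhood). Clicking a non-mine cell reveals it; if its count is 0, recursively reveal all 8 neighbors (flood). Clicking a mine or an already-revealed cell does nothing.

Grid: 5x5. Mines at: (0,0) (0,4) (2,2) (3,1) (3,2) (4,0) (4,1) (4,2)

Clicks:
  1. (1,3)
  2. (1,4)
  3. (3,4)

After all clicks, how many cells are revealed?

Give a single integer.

Click 1 (1,3) count=2: revealed 1 new [(1,3)] -> total=1
Click 2 (1,4) count=1: revealed 1 new [(1,4)] -> total=2
Click 3 (3,4) count=0: revealed 6 new [(2,3) (2,4) (3,3) (3,4) (4,3) (4,4)] -> total=8

Answer: 8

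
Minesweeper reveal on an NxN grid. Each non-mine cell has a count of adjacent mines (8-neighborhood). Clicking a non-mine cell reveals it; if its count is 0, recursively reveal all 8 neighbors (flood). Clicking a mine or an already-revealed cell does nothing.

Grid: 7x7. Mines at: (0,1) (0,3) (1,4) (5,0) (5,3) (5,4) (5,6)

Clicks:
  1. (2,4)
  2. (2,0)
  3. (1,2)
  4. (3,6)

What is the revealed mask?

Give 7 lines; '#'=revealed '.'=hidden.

Click 1 (2,4) count=1: revealed 1 new [(2,4)] -> total=1
Click 2 (2,0) count=0: revealed 28 new [(0,5) (0,6) (1,0) (1,1) (1,2) (1,3) (1,5) (1,6) (2,0) (2,1) (2,2) (2,3) (2,5) (2,6) (3,0) (3,1) (3,2) (3,3) (3,4) (3,5) (3,6) (4,0) (4,1) (4,2) (4,3) (4,4) (4,5) (4,6)] -> total=29
Click 3 (1,2) count=2: revealed 0 new [(none)] -> total=29
Click 4 (3,6) count=0: revealed 0 new [(none)] -> total=29

Answer: .....##
####.##
#######
#######
#######
.......
.......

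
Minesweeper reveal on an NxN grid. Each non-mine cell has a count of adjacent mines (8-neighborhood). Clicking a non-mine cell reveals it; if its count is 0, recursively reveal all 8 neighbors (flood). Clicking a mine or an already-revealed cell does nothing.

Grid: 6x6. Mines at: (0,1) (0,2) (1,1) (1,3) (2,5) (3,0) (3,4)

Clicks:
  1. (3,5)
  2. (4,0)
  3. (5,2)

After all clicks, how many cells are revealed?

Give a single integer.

Answer: 19

Derivation:
Click 1 (3,5) count=2: revealed 1 new [(3,5)] -> total=1
Click 2 (4,0) count=1: revealed 1 new [(4,0)] -> total=2
Click 3 (5,2) count=0: revealed 17 new [(2,1) (2,2) (2,3) (3,1) (3,2) (3,3) (4,1) (4,2) (4,3) (4,4) (4,5) (5,0) (5,1) (5,2) (5,3) (5,4) (5,5)] -> total=19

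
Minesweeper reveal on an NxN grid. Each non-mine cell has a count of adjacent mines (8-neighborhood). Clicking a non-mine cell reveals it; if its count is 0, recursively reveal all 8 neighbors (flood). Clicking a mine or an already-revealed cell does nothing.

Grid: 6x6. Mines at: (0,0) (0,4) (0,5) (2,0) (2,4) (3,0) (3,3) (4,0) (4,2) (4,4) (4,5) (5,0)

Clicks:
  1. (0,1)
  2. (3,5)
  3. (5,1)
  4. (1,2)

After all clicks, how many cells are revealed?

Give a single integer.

Answer: 11

Derivation:
Click 1 (0,1) count=1: revealed 1 new [(0,1)] -> total=1
Click 2 (3,5) count=3: revealed 1 new [(3,5)] -> total=2
Click 3 (5,1) count=3: revealed 1 new [(5,1)] -> total=3
Click 4 (1,2) count=0: revealed 8 new [(0,2) (0,3) (1,1) (1,2) (1,3) (2,1) (2,2) (2,3)] -> total=11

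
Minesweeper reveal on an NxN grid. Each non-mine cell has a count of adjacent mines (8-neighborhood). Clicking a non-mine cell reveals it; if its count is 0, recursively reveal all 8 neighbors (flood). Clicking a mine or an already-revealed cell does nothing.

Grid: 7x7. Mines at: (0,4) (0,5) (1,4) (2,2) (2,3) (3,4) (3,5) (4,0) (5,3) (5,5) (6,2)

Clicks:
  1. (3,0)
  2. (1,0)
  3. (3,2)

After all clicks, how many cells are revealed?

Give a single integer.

Answer: 13

Derivation:
Click 1 (3,0) count=1: revealed 1 new [(3,0)] -> total=1
Click 2 (1,0) count=0: revealed 11 new [(0,0) (0,1) (0,2) (0,3) (1,0) (1,1) (1,2) (1,3) (2,0) (2,1) (3,1)] -> total=12
Click 3 (3,2) count=2: revealed 1 new [(3,2)] -> total=13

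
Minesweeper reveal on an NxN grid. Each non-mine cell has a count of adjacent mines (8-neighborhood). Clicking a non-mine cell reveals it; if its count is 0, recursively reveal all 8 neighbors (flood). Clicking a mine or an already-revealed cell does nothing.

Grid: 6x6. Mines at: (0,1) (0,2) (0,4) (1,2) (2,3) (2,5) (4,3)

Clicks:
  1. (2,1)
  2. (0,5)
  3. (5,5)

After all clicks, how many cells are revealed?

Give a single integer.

Click 1 (2,1) count=1: revealed 1 new [(2,1)] -> total=1
Click 2 (0,5) count=1: revealed 1 new [(0,5)] -> total=2
Click 3 (5,5) count=0: revealed 6 new [(3,4) (3,5) (4,4) (4,5) (5,4) (5,5)] -> total=8

Answer: 8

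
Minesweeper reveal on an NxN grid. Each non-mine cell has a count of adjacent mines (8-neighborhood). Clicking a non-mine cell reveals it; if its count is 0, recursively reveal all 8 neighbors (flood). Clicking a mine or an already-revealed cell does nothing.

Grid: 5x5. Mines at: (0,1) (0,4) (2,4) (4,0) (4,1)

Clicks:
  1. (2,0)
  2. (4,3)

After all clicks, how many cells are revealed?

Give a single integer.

Click 1 (2,0) count=0: revealed 12 new [(1,0) (1,1) (1,2) (1,3) (2,0) (2,1) (2,2) (2,3) (3,0) (3,1) (3,2) (3,3)] -> total=12
Click 2 (4,3) count=0: revealed 4 new [(3,4) (4,2) (4,3) (4,4)] -> total=16

Answer: 16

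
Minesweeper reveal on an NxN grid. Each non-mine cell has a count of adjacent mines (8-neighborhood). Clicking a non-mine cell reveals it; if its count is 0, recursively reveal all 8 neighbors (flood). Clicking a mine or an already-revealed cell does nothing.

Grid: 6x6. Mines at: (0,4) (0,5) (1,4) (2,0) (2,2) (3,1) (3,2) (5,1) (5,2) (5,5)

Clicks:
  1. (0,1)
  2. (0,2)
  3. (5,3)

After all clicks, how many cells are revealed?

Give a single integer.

Answer: 9

Derivation:
Click 1 (0,1) count=0: revealed 8 new [(0,0) (0,1) (0,2) (0,3) (1,0) (1,1) (1,2) (1,3)] -> total=8
Click 2 (0,2) count=0: revealed 0 new [(none)] -> total=8
Click 3 (5,3) count=1: revealed 1 new [(5,3)] -> total=9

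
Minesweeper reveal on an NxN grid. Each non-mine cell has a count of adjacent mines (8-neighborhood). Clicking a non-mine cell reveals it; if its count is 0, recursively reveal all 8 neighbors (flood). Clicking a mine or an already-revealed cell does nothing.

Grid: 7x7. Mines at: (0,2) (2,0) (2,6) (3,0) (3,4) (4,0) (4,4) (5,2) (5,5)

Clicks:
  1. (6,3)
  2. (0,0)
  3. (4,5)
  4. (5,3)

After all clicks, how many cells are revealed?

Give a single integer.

Answer: 7

Derivation:
Click 1 (6,3) count=1: revealed 1 new [(6,3)] -> total=1
Click 2 (0,0) count=0: revealed 4 new [(0,0) (0,1) (1,0) (1,1)] -> total=5
Click 3 (4,5) count=3: revealed 1 new [(4,5)] -> total=6
Click 4 (5,3) count=2: revealed 1 new [(5,3)] -> total=7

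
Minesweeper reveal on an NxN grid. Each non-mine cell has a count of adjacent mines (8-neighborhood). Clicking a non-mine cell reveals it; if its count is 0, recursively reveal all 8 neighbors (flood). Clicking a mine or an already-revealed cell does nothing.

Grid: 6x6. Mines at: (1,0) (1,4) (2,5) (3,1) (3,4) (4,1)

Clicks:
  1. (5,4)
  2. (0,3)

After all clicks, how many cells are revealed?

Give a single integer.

Click 1 (5,4) count=0: revealed 8 new [(4,2) (4,3) (4,4) (4,5) (5,2) (5,3) (5,4) (5,5)] -> total=8
Click 2 (0,3) count=1: revealed 1 new [(0,3)] -> total=9

Answer: 9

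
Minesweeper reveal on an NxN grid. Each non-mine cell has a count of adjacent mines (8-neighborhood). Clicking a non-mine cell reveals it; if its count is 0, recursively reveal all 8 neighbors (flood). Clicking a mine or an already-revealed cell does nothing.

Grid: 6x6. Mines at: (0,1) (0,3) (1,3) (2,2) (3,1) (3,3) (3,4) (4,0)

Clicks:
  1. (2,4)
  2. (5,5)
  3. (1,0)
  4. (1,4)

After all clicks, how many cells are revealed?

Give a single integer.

Click 1 (2,4) count=3: revealed 1 new [(2,4)] -> total=1
Click 2 (5,5) count=0: revealed 10 new [(4,1) (4,2) (4,3) (4,4) (4,5) (5,1) (5,2) (5,3) (5,4) (5,5)] -> total=11
Click 3 (1,0) count=1: revealed 1 new [(1,0)] -> total=12
Click 4 (1,4) count=2: revealed 1 new [(1,4)] -> total=13

Answer: 13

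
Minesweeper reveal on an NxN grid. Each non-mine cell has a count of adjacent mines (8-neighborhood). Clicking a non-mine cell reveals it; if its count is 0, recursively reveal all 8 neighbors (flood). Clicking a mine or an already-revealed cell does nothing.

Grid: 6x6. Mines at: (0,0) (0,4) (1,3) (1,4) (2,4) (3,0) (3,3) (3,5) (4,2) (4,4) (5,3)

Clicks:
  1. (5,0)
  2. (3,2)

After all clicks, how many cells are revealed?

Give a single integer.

Click 1 (5,0) count=0: revealed 4 new [(4,0) (4,1) (5,0) (5,1)] -> total=4
Click 2 (3,2) count=2: revealed 1 new [(3,2)] -> total=5

Answer: 5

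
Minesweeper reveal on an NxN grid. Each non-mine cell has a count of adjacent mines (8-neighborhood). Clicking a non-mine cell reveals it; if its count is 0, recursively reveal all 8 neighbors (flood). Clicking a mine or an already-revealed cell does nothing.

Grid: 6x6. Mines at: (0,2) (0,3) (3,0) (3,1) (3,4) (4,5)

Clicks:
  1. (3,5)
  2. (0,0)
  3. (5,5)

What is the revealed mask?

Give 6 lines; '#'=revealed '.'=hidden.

Click 1 (3,5) count=2: revealed 1 new [(3,5)] -> total=1
Click 2 (0,0) count=0: revealed 6 new [(0,0) (0,1) (1,0) (1,1) (2,0) (2,1)] -> total=7
Click 3 (5,5) count=1: revealed 1 new [(5,5)] -> total=8

Answer: ##....
##....
##....
.....#
......
.....#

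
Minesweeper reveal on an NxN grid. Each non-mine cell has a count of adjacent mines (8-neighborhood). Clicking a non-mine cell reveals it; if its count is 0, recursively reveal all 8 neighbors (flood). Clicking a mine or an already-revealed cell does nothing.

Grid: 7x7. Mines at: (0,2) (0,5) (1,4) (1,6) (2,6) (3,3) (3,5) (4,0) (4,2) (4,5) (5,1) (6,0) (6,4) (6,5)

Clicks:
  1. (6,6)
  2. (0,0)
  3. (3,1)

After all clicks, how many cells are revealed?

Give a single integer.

Click 1 (6,6) count=1: revealed 1 new [(6,6)] -> total=1
Click 2 (0,0) count=0: revealed 11 new [(0,0) (0,1) (1,0) (1,1) (1,2) (2,0) (2,1) (2,2) (3,0) (3,1) (3,2)] -> total=12
Click 3 (3,1) count=2: revealed 0 new [(none)] -> total=12

Answer: 12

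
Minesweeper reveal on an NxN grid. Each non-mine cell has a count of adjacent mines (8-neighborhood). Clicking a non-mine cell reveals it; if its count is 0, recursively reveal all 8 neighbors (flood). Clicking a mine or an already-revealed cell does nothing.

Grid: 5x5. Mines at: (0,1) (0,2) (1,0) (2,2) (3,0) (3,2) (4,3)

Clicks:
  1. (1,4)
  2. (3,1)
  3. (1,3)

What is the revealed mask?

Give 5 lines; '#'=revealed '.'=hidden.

Click 1 (1,4) count=0: revealed 8 new [(0,3) (0,4) (1,3) (1,4) (2,3) (2,4) (3,3) (3,4)] -> total=8
Click 2 (3,1) count=3: revealed 1 new [(3,1)] -> total=9
Click 3 (1,3) count=2: revealed 0 new [(none)] -> total=9

Answer: ...##
...##
...##
.#.##
.....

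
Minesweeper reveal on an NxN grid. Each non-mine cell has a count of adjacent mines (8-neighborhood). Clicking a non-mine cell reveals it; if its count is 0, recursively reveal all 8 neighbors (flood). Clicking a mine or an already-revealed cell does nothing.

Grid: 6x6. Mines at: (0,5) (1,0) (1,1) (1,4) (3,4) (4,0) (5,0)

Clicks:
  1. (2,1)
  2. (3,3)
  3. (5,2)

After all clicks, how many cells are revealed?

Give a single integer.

Click 1 (2,1) count=2: revealed 1 new [(2,1)] -> total=1
Click 2 (3,3) count=1: revealed 1 new [(3,3)] -> total=2
Click 3 (5,2) count=0: revealed 14 new [(2,2) (2,3) (3,1) (3,2) (4,1) (4,2) (4,3) (4,4) (4,5) (5,1) (5,2) (5,3) (5,4) (5,5)] -> total=16

Answer: 16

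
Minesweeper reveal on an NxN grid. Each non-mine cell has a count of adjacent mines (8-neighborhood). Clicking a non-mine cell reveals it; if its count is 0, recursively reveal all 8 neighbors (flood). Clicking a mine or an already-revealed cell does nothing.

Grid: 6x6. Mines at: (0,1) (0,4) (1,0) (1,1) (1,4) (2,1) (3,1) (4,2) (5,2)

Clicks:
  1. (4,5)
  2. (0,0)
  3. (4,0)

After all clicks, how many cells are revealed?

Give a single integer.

Answer: 14

Derivation:
Click 1 (4,5) count=0: revealed 12 new [(2,3) (2,4) (2,5) (3,3) (3,4) (3,5) (4,3) (4,4) (4,5) (5,3) (5,4) (5,5)] -> total=12
Click 2 (0,0) count=3: revealed 1 new [(0,0)] -> total=13
Click 3 (4,0) count=1: revealed 1 new [(4,0)] -> total=14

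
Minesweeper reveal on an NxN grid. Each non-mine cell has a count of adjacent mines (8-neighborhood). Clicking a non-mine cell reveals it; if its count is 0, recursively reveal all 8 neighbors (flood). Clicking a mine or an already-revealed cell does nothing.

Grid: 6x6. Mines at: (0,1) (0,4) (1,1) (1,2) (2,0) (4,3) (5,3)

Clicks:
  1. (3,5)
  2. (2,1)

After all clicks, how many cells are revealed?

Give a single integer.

Click 1 (3,5) count=0: revealed 13 new [(1,3) (1,4) (1,5) (2,3) (2,4) (2,5) (3,3) (3,4) (3,5) (4,4) (4,5) (5,4) (5,5)] -> total=13
Click 2 (2,1) count=3: revealed 1 new [(2,1)] -> total=14

Answer: 14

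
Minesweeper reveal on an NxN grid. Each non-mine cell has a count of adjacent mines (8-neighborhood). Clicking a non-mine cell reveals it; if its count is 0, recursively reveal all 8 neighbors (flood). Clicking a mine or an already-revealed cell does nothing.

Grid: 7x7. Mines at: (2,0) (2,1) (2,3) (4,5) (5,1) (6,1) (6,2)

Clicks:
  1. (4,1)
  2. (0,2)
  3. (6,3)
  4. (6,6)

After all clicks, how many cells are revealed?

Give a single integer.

Answer: 29

Derivation:
Click 1 (4,1) count=1: revealed 1 new [(4,1)] -> total=1
Click 2 (0,2) count=0: revealed 20 new [(0,0) (0,1) (0,2) (0,3) (0,4) (0,5) (0,6) (1,0) (1,1) (1,2) (1,3) (1,4) (1,5) (1,6) (2,4) (2,5) (2,6) (3,4) (3,5) (3,6)] -> total=21
Click 3 (6,3) count=1: revealed 1 new [(6,3)] -> total=22
Click 4 (6,6) count=0: revealed 7 new [(5,3) (5,4) (5,5) (5,6) (6,4) (6,5) (6,6)] -> total=29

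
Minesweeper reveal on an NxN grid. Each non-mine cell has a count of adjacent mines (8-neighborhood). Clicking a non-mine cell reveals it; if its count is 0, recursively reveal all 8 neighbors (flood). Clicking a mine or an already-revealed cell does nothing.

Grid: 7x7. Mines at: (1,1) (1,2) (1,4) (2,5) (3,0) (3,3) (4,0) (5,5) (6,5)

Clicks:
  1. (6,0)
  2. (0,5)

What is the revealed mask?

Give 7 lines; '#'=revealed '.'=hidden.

Answer: .....#.
.......
.......
.......
.####..
#####..
#####..

Derivation:
Click 1 (6,0) count=0: revealed 14 new [(4,1) (4,2) (4,3) (4,4) (5,0) (5,1) (5,2) (5,3) (5,4) (6,0) (6,1) (6,2) (6,3) (6,4)] -> total=14
Click 2 (0,5) count=1: revealed 1 new [(0,5)] -> total=15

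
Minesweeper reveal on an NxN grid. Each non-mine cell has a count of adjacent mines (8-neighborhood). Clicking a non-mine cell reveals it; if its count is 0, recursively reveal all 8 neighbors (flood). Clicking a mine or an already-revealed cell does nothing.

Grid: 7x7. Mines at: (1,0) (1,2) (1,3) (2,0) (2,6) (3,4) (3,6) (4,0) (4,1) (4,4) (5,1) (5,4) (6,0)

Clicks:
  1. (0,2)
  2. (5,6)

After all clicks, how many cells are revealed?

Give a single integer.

Click 1 (0,2) count=2: revealed 1 new [(0,2)] -> total=1
Click 2 (5,6) count=0: revealed 6 new [(4,5) (4,6) (5,5) (5,6) (6,5) (6,6)] -> total=7

Answer: 7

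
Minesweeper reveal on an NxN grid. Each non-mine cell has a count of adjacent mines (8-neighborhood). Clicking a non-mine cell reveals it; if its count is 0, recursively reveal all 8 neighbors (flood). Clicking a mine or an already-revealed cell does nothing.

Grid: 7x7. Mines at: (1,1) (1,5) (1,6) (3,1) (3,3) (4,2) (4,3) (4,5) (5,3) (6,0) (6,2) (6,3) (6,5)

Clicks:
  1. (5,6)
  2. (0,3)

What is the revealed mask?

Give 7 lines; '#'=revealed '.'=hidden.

Answer: ..###..
..###..
..###..
.......
.......
......#
.......

Derivation:
Click 1 (5,6) count=2: revealed 1 new [(5,6)] -> total=1
Click 2 (0,3) count=0: revealed 9 new [(0,2) (0,3) (0,4) (1,2) (1,3) (1,4) (2,2) (2,3) (2,4)] -> total=10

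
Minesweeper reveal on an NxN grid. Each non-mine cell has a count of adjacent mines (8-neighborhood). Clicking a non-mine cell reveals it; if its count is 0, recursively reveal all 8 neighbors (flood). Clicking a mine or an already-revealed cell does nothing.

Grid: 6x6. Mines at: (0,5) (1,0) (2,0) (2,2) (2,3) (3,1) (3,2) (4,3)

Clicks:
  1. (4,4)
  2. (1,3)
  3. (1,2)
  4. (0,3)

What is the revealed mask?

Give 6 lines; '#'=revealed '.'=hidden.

Answer: .####.
.####.
......
......
....#.
......

Derivation:
Click 1 (4,4) count=1: revealed 1 new [(4,4)] -> total=1
Click 2 (1,3) count=2: revealed 1 new [(1,3)] -> total=2
Click 3 (1,2) count=2: revealed 1 new [(1,2)] -> total=3
Click 4 (0,3) count=0: revealed 6 new [(0,1) (0,2) (0,3) (0,4) (1,1) (1,4)] -> total=9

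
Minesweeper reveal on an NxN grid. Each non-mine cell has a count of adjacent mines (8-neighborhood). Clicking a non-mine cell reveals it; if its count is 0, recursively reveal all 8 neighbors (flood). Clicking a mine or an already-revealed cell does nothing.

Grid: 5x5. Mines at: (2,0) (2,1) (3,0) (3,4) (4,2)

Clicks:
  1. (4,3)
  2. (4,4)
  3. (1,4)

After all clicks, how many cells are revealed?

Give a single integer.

Answer: 15

Derivation:
Click 1 (4,3) count=2: revealed 1 new [(4,3)] -> total=1
Click 2 (4,4) count=1: revealed 1 new [(4,4)] -> total=2
Click 3 (1,4) count=0: revealed 13 new [(0,0) (0,1) (0,2) (0,3) (0,4) (1,0) (1,1) (1,2) (1,3) (1,4) (2,2) (2,3) (2,4)] -> total=15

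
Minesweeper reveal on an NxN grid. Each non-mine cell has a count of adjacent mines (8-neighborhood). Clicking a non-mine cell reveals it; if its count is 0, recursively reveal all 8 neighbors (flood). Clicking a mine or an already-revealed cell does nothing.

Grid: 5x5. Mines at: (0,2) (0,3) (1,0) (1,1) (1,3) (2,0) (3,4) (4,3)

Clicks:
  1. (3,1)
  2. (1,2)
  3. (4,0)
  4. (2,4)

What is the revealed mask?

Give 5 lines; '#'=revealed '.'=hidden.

Click 1 (3,1) count=1: revealed 1 new [(3,1)] -> total=1
Click 2 (1,2) count=4: revealed 1 new [(1,2)] -> total=2
Click 3 (4,0) count=0: revealed 5 new [(3,0) (3,2) (4,0) (4,1) (4,2)] -> total=7
Click 4 (2,4) count=2: revealed 1 new [(2,4)] -> total=8

Answer: .....
..#..
....#
###..
###..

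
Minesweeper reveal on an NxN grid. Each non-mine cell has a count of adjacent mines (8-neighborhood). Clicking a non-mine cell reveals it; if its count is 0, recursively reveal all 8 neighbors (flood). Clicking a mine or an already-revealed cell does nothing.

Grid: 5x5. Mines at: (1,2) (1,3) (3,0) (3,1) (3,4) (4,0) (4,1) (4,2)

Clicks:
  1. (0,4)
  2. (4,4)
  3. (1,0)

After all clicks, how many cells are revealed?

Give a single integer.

Click 1 (0,4) count=1: revealed 1 new [(0,4)] -> total=1
Click 2 (4,4) count=1: revealed 1 new [(4,4)] -> total=2
Click 3 (1,0) count=0: revealed 6 new [(0,0) (0,1) (1,0) (1,1) (2,0) (2,1)] -> total=8

Answer: 8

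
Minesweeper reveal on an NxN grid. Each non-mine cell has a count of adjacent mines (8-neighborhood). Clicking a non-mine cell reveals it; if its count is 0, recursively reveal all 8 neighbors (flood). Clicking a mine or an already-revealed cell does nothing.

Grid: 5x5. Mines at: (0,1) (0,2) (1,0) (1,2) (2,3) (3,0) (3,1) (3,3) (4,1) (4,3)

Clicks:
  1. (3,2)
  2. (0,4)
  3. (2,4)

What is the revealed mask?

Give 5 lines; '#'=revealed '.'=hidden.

Click 1 (3,2) count=5: revealed 1 new [(3,2)] -> total=1
Click 2 (0,4) count=0: revealed 4 new [(0,3) (0,4) (1,3) (1,4)] -> total=5
Click 3 (2,4) count=2: revealed 1 new [(2,4)] -> total=6

Answer: ...##
...##
....#
..#..
.....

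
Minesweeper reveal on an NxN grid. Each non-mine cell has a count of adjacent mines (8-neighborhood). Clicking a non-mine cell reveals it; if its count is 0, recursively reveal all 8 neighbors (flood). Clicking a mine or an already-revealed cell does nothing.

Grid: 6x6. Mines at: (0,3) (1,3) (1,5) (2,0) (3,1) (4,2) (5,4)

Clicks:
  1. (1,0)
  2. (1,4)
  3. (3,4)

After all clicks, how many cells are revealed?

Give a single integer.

Click 1 (1,0) count=1: revealed 1 new [(1,0)] -> total=1
Click 2 (1,4) count=3: revealed 1 new [(1,4)] -> total=2
Click 3 (3,4) count=0: revealed 9 new [(2,3) (2,4) (2,5) (3,3) (3,4) (3,5) (4,3) (4,4) (4,5)] -> total=11

Answer: 11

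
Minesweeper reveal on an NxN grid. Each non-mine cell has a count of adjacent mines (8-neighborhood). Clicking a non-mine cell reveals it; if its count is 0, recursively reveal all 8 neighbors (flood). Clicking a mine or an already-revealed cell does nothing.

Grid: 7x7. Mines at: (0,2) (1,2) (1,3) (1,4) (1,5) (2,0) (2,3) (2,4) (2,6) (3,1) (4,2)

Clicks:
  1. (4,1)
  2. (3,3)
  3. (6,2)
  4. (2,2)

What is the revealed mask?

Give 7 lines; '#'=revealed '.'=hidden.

Answer: .......
.......
..#....
...####
##.####
#######
#######

Derivation:
Click 1 (4,1) count=2: revealed 1 new [(4,1)] -> total=1
Click 2 (3,3) count=3: revealed 1 new [(3,3)] -> total=2
Click 3 (6,2) count=0: revealed 22 new [(3,4) (3,5) (3,6) (4,0) (4,3) (4,4) (4,5) (4,6) (5,0) (5,1) (5,2) (5,3) (5,4) (5,5) (5,6) (6,0) (6,1) (6,2) (6,3) (6,4) (6,5) (6,6)] -> total=24
Click 4 (2,2) count=4: revealed 1 new [(2,2)] -> total=25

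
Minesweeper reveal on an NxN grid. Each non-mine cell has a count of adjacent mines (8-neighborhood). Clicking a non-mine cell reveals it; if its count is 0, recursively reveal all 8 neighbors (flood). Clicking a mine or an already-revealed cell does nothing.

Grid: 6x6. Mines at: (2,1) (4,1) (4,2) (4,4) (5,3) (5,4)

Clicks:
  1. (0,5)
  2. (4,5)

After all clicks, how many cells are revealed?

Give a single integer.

Click 1 (0,5) count=0: revealed 20 new [(0,0) (0,1) (0,2) (0,3) (0,4) (0,5) (1,0) (1,1) (1,2) (1,3) (1,4) (1,5) (2,2) (2,3) (2,4) (2,5) (3,2) (3,3) (3,4) (3,5)] -> total=20
Click 2 (4,5) count=2: revealed 1 new [(4,5)] -> total=21

Answer: 21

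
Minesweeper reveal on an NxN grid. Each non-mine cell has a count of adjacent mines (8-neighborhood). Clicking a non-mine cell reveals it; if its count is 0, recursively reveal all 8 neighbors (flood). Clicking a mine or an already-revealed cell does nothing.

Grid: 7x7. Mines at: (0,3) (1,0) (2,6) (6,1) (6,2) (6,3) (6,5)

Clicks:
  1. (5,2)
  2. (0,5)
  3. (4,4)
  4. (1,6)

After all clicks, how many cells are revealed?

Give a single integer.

Answer: 36

Derivation:
Click 1 (5,2) count=3: revealed 1 new [(5,2)] -> total=1
Click 2 (0,5) count=0: revealed 6 new [(0,4) (0,5) (0,6) (1,4) (1,5) (1,6)] -> total=7
Click 3 (4,4) count=0: revealed 29 new [(1,1) (1,2) (1,3) (2,0) (2,1) (2,2) (2,3) (2,4) (2,5) (3,0) (3,1) (3,2) (3,3) (3,4) (3,5) (3,6) (4,0) (4,1) (4,2) (4,3) (4,4) (4,5) (4,6) (5,0) (5,1) (5,3) (5,4) (5,5) (5,6)] -> total=36
Click 4 (1,6) count=1: revealed 0 new [(none)] -> total=36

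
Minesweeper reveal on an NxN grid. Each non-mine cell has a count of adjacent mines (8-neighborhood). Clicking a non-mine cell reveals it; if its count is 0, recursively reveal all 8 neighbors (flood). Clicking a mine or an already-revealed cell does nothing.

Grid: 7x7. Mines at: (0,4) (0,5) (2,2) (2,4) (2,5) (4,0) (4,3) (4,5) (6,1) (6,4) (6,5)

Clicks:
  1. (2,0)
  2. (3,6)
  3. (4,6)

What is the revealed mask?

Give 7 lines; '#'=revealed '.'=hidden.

Click 1 (2,0) count=0: revealed 12 new [(0,0) (0,1) (0,2) (0,3) (1,0) (1,1) (1,2) (1,3) (2,0) (2,1) (3,0) (3,1)] -> total=12
Click 2 (3,6) count=2: revealed 1 new [(3,6)] -> total=13
Click 3 (4,6) count=1: revealed 1 new [(4,6)] -> total=14

Answer: ####...
####...
##.....
##....#
......#
.......
.......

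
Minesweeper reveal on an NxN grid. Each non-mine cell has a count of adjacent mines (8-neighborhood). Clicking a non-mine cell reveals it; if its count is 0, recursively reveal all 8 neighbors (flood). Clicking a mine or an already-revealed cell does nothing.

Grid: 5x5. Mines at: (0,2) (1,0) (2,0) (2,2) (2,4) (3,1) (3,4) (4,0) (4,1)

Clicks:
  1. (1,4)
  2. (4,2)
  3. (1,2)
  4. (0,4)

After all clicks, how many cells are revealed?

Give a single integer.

Answer: 6

Derivation:
Click 1 (1,4) count=1: revealed 1 new [(1,4)] -> total=1
Click 2 (4,2) count=2: revealed 1 new [(4,2)] -> total=2
Click 3 (1,2) count=2: revealed 1 new [(1,2)] -> total=3
Click 4 (0,4) count=0: revealed 3 new [(0,3) (0,4) (1,3)] -> total=6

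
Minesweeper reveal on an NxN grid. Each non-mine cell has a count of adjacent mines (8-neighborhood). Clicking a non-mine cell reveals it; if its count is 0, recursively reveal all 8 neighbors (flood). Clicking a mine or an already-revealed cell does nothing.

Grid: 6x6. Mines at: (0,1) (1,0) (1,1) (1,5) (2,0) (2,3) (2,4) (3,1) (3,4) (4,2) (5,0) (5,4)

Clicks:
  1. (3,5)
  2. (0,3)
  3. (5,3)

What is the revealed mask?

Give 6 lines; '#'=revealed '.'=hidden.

Answer: ..###.
..###.
......
.....#
......
...#..

Derivation:
Click 1 (3,5) count=2: revealed 1 new [(3,5)] -> total=1
Click 2 (0,3) count=0: revealed 6 new [(0,2) (0,3) (0,4) (1,2) (1,3) (1,4)] -> total=7
Click 3 (5,3) count=2: revealed 1 new [(5,3)] -> total=8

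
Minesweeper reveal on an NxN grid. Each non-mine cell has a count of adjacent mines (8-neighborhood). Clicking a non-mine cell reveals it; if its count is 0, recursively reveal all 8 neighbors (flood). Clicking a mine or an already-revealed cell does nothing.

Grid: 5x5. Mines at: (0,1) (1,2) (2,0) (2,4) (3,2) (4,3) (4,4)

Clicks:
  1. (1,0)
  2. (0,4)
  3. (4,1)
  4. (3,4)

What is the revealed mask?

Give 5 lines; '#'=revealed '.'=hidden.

Click 1 (1,0) count=2: revealed 1 new [(1,0)] -> total=1
Click 2 (0,4) count=0: revealed 4 new [(0,3) (0,4) (1,3) (1,4)] -> total=5
Click 3 (4,1) count=1: revealed 1 new [(4,1)] -> total=6
Click 4 (3,4) count=3: revealed 1 new [(3,4)] -> total=7

Answer: ...##
#..##
.....
....#
.#...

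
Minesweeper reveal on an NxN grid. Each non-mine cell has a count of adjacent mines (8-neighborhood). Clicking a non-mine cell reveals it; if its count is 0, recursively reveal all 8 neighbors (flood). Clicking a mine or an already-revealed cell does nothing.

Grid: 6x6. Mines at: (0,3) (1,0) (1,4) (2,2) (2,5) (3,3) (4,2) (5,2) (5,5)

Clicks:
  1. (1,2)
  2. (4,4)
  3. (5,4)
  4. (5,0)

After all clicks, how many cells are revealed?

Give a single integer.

Click 1 (1,2) count=2: revealed 1 new [(1,2)] -> total=1
Click 2 (4,4) count=2: revealed 1 new [(4,4)] -> total=2
Click 3 (5,4) count=1: revealed 1 new [(5,4)] -> total=3
Click 4 (5,0) count=0: revealed 8 new [(2,0) (2,1) (3,0) (3,1) (4,0) (4,1) (5,0) (5,1)] -> total=11

Answer: 11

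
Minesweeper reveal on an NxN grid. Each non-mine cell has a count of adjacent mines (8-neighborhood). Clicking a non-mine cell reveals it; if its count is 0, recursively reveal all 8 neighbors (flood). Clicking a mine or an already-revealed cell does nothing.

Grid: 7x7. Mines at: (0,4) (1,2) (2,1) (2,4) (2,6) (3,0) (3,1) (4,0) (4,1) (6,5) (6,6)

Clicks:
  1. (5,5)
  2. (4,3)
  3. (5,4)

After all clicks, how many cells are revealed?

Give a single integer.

Answer: 22

Derivation:
Click 1 (5,5) count=2: revealed 1 new [(5,5)] -> total=1
Click 2 (4,3) count=0: revealed 21 new [(3,2) (3,3) (3,4) (3,5) (3,6) (4,2) (4,3) (4,4) (4,5) (4,6) (5,0) (5,1) (5,2) (5,3) (5,4) (5,6) (6,0) (6,1) (6,2) (6,3) (6,4)] -> total=22
Click 3 (5,4) count=1: revealed 0 new [(none)] -> total=22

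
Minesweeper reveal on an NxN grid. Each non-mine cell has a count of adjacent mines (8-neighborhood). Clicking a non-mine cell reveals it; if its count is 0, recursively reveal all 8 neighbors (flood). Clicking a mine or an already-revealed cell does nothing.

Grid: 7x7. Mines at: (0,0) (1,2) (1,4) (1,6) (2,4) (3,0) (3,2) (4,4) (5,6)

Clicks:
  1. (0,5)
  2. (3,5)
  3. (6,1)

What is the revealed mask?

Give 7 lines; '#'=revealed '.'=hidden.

Answer: .....#.
.......
.......
.....#.
####...
######.
######.

Derivation:
Click 1 (0,5) count=2: revealed 1 new [(0,5)] -> total=1
Click 2 (3,5) count=2: revealed 1 new [(3,5)] -> total=2
Click 3 (6,1) count=0: revealed 16 new [(4,0) (4,1) (4,2) (4,3) (5,0) (5,1) (5,2) (5,3) (5,4) (5,5) (6,0) (6,1) (6,2) (6,3) (6,4) (6,5)] -> total=18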